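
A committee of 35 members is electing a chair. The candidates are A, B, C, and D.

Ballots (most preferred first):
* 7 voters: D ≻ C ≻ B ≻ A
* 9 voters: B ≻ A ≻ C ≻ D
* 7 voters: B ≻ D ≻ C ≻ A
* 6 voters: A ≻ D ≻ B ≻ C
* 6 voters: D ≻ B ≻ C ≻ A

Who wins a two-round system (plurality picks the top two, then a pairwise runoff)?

D

Round 1 first-place votes: A 6, B 16, C 0, D 13. B and D advance.
Runoff: B is ranked above D on 16 ballots, D above B on 19.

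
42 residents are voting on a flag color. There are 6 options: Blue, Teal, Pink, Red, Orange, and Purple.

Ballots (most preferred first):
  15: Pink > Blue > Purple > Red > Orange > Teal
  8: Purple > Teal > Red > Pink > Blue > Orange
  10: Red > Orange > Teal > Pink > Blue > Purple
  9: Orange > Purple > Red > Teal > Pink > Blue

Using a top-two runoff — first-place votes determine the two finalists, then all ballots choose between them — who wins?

Round 1 first-place votes: Blue 0, Teal 0, Pink 15, Red 10, Orange 9, Purple 8. Pink and Red advance.
Runoff: Pink is ranked above Red on 15 ballots, Red above Pink on 27.

Red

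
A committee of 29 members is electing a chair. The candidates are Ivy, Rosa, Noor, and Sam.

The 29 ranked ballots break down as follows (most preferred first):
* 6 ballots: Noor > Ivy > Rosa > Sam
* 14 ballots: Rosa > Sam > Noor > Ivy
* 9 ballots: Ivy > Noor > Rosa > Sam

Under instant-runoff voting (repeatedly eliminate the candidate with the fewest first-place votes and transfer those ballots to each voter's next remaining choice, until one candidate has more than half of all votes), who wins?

Round 1: Ivy 9, Rosa 14, Noor 6, Sam 0. Sam eliminated.
Round 2: Ivy 9, Rosa 14, Noor 6. Noor eliminated.
Round 3: Ivy 15, Rosa 14. Ivy has a majority (≥15).

Ivy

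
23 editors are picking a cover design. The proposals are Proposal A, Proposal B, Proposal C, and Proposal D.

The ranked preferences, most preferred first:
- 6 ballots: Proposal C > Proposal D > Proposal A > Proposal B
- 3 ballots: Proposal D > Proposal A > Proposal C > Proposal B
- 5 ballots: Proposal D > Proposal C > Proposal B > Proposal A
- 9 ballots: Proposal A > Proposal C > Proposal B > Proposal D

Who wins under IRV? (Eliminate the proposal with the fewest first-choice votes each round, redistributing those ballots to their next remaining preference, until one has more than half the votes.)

Proposal D

Round 1: Proposal A 9, Proposal B 0, Proposal C 6, Proposal D 8. Proposal B eliminated.
Round 2: Proposal A 9, Proposal C 6, Proposal D 8. Proposal C eliminated.
Round 3: Proposal A 9, Proposal D 14. Proposal D has a majority (≥12).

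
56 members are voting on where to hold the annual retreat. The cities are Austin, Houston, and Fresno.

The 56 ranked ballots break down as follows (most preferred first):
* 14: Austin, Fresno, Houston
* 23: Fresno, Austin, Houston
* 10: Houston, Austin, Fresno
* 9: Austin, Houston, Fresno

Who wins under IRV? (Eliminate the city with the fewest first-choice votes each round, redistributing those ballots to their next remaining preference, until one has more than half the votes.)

Austin

Round 1: Austin 23, Houston 10, Fresno 23. Houston eliminated.
Round 2: Austin 33, Fresno 23. Austin has a majority (≥29).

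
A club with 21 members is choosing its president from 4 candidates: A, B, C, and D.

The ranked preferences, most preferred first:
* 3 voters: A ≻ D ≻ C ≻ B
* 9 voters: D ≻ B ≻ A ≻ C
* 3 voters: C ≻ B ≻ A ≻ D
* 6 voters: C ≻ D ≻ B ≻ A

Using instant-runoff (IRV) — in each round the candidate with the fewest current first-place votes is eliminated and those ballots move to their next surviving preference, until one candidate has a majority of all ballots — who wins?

D

Round 1: A 3, B 0, C 9, D 9. B eliminated.
Round 2: A 3, C 9, D 9. A eliminated.
Round 3: C 9, D 12. D has a majority (≥11).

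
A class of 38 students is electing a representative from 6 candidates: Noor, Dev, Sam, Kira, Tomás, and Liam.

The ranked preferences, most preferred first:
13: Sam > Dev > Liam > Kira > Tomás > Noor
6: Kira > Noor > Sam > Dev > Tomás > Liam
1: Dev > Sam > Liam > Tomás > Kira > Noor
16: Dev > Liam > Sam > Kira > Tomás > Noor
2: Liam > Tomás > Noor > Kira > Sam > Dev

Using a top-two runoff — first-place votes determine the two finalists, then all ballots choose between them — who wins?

Sam

Round 1 first-place votes: Noor 0, Dev 17, Sam 13, Kira 6, Tomás 0, Liam 2. Dev and Sam advance.
Runoff: Dev is ranked above Sam on 17 ballots, Sam above Dev on 21.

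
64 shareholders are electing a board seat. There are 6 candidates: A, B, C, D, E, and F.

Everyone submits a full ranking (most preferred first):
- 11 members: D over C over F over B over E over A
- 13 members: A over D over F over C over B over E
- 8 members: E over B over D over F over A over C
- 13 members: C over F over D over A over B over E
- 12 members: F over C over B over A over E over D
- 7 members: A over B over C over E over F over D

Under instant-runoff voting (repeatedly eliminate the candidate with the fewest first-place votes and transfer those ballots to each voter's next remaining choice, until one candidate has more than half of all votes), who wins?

C

Round 1: A 20, B 0, C 13, D 11, E 8, F 12. B eliminated.
Round 2: A 20, C 13, D 11, E 8, F 12. E eliminated.
Round 3: A 20, C 13, D 19, F 12. F eliminated.
Round 4: A 20, C 25, D 19. D eliminated.
Round 5: A 28, C 36. C has a majority (≥33).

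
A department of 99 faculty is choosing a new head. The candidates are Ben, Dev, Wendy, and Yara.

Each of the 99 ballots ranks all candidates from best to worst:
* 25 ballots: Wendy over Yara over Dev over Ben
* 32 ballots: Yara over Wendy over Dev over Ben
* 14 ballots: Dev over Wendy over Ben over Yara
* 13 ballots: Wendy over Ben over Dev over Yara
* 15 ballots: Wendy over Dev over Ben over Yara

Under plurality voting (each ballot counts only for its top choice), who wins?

First-place votes: Ben 0, Dev 14, Wendy 53, Yara 32.

Wendy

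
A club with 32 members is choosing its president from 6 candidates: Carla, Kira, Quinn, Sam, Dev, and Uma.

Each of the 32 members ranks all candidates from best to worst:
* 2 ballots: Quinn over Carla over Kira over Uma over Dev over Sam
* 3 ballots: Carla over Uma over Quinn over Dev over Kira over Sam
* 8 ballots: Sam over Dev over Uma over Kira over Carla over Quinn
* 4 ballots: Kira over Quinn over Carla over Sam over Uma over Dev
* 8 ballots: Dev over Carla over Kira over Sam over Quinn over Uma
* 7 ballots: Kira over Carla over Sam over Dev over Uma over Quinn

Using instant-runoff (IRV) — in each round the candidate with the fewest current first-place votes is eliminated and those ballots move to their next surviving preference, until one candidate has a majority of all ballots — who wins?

Round 1: Carla 3, Kira 11, Quinn 2, Sam 8, Dev 8, Uma 0. Uma eliminated.
Round 2: Carla 3, Kira 11, Quinn 2, Sam 8, Dev 8. Quinn eliminated.
Round 3: Carla 5, Kira 11, Sam 8, Dev 8. Carla eliminated.
Round 4: Kira 13, Sam 8, Dev 11. Sam eliminated.
Round 5: Kira 13, Dev 19. Dev has a majority (≥17).

Dev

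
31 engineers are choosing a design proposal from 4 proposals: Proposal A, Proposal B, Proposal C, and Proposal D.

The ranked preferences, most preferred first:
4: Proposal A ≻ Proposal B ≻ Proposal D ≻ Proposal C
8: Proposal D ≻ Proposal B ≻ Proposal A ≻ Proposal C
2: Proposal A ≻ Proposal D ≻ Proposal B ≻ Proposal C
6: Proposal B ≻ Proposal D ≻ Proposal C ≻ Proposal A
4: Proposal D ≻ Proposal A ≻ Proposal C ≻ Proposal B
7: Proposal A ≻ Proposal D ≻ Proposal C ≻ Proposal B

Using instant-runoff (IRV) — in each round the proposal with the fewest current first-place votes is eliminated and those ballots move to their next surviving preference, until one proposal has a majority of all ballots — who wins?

Round 1: Proposal A 13, Proposal B 6, Proposal C 0, Proposal D 12. Proposal C eliminated.
Round 2: Proposal A 13, Proposal B 6, Proposal D 12. Proposal B eliminated.
Round 3: Proposal A 13, Proposal D 18. Proposal D has a majority (≥16).

Proposal D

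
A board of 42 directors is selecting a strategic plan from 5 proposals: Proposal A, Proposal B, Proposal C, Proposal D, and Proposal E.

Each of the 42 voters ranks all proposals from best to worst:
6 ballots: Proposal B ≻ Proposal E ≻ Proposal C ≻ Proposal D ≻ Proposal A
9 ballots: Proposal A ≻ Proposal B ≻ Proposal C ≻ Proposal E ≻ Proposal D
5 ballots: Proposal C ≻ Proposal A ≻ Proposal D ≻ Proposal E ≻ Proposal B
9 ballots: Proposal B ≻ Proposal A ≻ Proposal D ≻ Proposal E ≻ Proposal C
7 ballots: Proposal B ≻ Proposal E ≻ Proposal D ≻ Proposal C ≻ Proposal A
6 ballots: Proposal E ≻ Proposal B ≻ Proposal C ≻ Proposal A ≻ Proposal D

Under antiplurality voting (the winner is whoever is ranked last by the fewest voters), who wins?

Proposal E

Last-place votes: Proposal A 13, Proposal B 5, Proposal C 9, Proposal D 15, Proposal E 0.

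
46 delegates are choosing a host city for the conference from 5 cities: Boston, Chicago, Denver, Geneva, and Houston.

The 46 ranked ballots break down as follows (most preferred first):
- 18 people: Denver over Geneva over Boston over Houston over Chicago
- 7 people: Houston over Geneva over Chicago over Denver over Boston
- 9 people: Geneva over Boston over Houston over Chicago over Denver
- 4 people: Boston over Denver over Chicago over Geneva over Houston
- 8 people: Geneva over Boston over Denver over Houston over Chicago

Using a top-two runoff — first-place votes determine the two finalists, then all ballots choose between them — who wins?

Geneva

Round 1 first-place votes: Boston 4, Chicago 0, Denver 18, Geneva 17, Houston 7. Denver and Geneva advance.
Runoff: Denver is ranked above Geneva on 22 ballots, Geneva above Denver on 24.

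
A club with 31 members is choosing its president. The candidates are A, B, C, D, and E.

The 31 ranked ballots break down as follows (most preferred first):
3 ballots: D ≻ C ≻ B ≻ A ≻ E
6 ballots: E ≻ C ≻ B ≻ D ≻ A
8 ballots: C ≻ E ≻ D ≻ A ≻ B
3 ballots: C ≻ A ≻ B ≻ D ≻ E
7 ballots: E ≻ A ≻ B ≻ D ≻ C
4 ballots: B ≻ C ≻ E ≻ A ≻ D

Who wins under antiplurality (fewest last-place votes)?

D

Last-place votes: A 6, B 8, C 7, D 4, E 6.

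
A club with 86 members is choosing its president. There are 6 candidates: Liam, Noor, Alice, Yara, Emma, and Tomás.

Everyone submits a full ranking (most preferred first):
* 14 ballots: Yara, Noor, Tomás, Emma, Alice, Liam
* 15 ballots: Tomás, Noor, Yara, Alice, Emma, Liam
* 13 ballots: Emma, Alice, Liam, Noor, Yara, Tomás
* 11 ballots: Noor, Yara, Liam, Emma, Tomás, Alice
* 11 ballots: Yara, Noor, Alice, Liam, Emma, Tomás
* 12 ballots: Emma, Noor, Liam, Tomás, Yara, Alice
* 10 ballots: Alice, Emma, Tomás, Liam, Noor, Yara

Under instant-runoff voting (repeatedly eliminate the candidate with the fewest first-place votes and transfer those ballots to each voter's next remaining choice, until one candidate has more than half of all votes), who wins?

Round 1: Liam 0, Noor 11, Alice 10, Yara 25, Emma 25, Tomás 15. Liam eliminated.
Round 2: Noor 11, Alice 10, Yara 25, Emma 25, Tomás 15. Alice eliminated.
Round 3: Noor 11, Yara 25, Emma 35, Tomás 15. Noor eliminated.
Round 4: Yara 36, Emma 35, Tomás 15. Tomás eliminated.
Round 5: Yara 51, Emma 35. Yara has a majority (≥44).

Yara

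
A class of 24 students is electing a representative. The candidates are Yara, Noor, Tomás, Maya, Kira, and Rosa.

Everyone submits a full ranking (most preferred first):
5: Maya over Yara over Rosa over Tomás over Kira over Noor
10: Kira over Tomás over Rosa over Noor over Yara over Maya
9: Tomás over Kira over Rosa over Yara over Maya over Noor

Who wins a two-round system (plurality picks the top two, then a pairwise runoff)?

Round 1 first-place votes: Yara 0, Noor 0, Tomás 9, Maya 5, Kira 10, Rosa 0. Kira and Tomás advance.
Runoff: Kira is ranked above Tomás on 10 ballots, Tomás above Kira on 14.

Tomás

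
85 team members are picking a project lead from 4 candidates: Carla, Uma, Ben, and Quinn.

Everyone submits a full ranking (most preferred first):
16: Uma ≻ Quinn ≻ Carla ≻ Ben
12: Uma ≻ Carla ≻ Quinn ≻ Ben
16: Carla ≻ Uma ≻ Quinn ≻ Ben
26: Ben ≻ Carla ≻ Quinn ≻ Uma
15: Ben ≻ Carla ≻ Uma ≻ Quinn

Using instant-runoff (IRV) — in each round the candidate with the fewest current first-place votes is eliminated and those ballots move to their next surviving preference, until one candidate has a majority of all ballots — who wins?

Uma

Round 1: Carla 16, Uma 28, Ben 41, Quinn 0. Quinn eliminated.
Round 2: Carla 16, Uma 28, Ben 41. Carla eliminated.
Round 3: Uma 44, Ben 41. Uma has a majority (≥43).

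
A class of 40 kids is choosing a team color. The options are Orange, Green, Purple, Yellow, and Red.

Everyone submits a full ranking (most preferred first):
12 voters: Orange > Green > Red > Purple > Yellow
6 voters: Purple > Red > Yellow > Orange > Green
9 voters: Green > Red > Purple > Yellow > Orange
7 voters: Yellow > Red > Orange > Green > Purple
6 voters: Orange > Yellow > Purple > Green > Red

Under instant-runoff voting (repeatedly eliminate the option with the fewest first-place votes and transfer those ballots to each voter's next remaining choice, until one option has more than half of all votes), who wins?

Yellow

Round 1: Orange 18, Green 9, Purple 6, Yellow 7, Red 0. Red eliminated.
Round 2: Orange 18, Green 9, Purple 6, Yellow 7. Purple eliminated.
Round 3: Orange 18, Green 9, Yellow 13. Green eliminated.
Round 4: Orange 18, Yellow 22. Yellow has a majority (≥21).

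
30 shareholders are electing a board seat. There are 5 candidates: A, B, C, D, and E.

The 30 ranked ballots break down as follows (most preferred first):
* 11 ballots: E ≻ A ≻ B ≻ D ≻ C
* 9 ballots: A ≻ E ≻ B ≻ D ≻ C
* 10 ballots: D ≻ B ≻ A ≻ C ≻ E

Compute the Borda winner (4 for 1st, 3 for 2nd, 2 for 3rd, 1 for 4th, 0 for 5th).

A: 11×3 + 9×4 + 10×2 = 89
B: 11×2 + 9×2 + 10×3 = 70
C: 11×0 + 9×0 + 10×1 = 10
D: 11×1 + 9×1 + 10×4 = 60
E: 11×4 + 9×3 + 10×0 = 71

A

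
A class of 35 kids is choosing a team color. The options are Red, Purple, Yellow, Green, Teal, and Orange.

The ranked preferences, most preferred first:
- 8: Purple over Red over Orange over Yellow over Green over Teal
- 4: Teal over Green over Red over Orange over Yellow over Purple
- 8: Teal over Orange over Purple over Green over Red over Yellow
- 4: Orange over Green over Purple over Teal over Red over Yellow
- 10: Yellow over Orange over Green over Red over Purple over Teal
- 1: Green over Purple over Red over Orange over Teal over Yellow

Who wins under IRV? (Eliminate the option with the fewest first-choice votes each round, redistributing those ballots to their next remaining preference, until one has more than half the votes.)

Purple

Round 1: Red 0, Purple 8, Yellow 10, Green 1, Teal 12, Orange 4. Red eliminated.
Round 2: Purple 8, Yellow 10, Green 1, Teal 12, Orange 4. Green eliminated.
Round 3: Purple 9, Yellow 10, Teal 12, Orange 4. Orange eliminated.
Round 4: Purple 13, Yellow 10, Teal 12. Yellow eliminated.
Round 5: Purple 23, Teal 12. Purple has a majority (≥18).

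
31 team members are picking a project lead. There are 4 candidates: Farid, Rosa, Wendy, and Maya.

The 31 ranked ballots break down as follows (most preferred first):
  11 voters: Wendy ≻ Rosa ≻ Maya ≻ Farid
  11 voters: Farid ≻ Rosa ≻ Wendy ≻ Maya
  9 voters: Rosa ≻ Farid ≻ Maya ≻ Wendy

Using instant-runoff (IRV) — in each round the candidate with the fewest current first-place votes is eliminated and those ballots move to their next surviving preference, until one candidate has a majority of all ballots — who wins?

Farid

Round 1: Farid 11, Rosa 9, Wendy 11, Maya 0. Maya eliminated.
Round 2: Farid 11, Rosa 9, Wendy 11. Rosa eliminated.
Round 3: Farid 20, Wendy 11. Farid has a majority (≥16).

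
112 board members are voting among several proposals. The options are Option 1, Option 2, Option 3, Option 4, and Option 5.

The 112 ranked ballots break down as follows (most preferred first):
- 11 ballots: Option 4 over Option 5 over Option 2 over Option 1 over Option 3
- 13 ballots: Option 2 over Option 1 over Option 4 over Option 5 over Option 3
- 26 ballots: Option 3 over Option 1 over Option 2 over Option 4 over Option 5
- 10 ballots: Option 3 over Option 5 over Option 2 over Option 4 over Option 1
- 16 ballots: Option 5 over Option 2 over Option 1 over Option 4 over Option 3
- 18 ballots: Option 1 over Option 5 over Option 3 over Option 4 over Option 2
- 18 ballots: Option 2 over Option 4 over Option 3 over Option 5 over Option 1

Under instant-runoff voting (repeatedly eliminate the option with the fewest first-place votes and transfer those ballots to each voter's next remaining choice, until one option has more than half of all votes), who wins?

Round 1: Option 1 18, Option 2 31, Option 3 36, Option 4 11, Option 5 16. Option 4 eliminated.
Round 2: Option 1 18, Option 2 31, Option 3 36, Option 5 27. Option 1 eliminated.
Round 3: Option 2 31, Option 3 36, Option 5 45. Option 2 eliminated.
Round 4: Option 3 54, Option 5 58. Option 5 has a majority (≥57).

Option 5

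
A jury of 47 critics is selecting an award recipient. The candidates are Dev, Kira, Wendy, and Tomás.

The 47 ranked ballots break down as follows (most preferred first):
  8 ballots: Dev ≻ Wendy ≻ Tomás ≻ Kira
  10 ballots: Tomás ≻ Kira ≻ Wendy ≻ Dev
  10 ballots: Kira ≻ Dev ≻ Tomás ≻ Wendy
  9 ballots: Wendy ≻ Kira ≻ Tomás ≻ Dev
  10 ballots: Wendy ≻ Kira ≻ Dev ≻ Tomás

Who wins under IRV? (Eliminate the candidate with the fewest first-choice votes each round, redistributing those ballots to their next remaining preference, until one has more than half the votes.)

Round 1: Dev 8, Kira 10, Wendy 19, Tomás 10. Dev eliminated.
Round 2: Kira 10, Wendy 27, Tomás 10. Wendy has a majority (≥24).

Wendy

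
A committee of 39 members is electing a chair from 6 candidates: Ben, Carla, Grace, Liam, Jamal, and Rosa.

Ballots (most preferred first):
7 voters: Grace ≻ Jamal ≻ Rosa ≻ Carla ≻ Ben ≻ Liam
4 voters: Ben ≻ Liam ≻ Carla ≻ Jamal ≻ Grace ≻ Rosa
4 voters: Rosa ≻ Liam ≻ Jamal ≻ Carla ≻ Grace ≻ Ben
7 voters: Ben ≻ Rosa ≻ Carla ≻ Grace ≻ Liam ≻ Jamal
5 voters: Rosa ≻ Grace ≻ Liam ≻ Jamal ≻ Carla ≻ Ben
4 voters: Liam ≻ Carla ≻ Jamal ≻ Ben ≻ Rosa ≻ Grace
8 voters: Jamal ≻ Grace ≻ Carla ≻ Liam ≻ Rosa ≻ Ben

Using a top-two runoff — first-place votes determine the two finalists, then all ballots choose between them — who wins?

Rosa

Round 1 first-place votes: Ben 11, Carla 0, Grace 7, Liam 4, Jamal 8, Rosa 9. Ben and Rosa advance.
Runoff: Ben is ranked above Rosa on 15 ballots, Rosa above Ben on 24.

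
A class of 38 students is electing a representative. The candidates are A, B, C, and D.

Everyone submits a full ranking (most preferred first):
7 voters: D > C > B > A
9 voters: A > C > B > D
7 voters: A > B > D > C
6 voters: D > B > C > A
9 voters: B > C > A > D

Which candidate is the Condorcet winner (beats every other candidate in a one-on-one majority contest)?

B vs A: 22–16
B vs C: 22–16
B vs D: 25–13
B beats every other candidate.

B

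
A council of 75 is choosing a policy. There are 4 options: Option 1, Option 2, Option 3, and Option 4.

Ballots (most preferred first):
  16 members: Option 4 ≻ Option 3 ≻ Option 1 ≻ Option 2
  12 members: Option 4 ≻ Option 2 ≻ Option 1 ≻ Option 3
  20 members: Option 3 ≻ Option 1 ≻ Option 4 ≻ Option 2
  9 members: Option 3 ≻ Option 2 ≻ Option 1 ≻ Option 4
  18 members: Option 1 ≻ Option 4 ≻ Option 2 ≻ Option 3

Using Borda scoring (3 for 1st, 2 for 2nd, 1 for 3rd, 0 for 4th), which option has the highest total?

Option 1: 16×1 + 12×1 + 20×2 + 9×1 + 18×3 = 131
Option 2: 16×0 + 12×2 + 20×0 + 9×2 + 18×1 = 60
Option 3: 16×2 + 12×0 + 20×3 + 9×3 + 18×0 = 119
Option 4: 16×3 + 12×3 + 20×1 + 9×0 + 18×2 = 140

Option 4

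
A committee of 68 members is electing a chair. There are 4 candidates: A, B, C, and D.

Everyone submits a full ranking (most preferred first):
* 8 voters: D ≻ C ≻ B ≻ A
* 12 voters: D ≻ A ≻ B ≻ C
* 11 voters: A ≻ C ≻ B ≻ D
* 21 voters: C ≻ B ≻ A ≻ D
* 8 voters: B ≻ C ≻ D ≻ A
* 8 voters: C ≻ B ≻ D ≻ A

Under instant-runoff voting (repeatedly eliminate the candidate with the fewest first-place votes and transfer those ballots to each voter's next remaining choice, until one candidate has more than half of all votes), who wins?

C

Round 1: A 11, B 8, C 29, D 20. B eliminated.
Round 2: A 11, C 37, D 20. C has a majority (≥35).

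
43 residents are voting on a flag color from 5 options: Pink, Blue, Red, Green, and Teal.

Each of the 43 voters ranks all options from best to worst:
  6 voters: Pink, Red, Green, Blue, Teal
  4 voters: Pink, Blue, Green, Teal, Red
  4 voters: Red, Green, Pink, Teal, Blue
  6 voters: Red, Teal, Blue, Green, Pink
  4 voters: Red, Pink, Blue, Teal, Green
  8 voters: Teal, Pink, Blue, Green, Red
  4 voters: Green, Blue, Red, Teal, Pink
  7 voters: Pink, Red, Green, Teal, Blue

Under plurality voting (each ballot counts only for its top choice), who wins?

First-place votes: Pink 17, Blue 0, Red 14, Green 4, Teal 8.

Pink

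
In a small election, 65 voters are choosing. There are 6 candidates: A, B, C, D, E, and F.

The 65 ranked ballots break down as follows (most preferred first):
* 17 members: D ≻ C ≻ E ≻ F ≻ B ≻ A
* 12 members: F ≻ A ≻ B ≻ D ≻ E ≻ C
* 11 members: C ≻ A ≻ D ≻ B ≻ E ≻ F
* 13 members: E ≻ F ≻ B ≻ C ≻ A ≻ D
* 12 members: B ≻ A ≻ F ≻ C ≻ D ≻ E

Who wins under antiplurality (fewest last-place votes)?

Last-place votes: A 17, B 0, C 12, D 13, E 12, F 11.

B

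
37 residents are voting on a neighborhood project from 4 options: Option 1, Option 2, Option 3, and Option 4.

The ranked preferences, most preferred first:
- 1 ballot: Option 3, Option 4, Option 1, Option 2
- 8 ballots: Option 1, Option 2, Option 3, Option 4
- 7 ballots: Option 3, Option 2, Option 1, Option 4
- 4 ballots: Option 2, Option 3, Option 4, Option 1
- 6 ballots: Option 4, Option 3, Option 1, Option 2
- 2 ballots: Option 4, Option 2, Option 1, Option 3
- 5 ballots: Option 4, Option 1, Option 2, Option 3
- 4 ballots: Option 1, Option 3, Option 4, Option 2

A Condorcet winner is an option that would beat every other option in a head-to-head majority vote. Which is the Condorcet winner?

Option 1

Option 1 vs Option 2: 24–13
Option 1 vs Option 3: 19–18
Option 1 vs Option 4: 19–18
Option 1 beats every other option.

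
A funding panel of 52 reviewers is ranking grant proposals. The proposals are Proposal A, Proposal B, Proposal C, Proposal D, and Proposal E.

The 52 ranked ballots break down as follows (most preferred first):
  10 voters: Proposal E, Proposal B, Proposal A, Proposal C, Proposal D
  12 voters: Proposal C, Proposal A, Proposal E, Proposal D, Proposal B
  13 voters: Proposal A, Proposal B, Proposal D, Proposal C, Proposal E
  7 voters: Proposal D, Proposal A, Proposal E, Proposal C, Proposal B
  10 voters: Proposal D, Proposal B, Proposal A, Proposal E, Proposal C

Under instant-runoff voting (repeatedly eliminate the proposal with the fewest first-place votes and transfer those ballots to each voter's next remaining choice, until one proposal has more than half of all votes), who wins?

Round 1: Proposal A 13, Proposal B 0, Proposal C 12, Proposal D 17, Proposal E 10. Proposal B eliminated.
Round 2: Proposal A 13, Proposal C 12, Proposal D 17, Proposal E 10. Proposal E eliminated.
Round 3: Proposal A 23, Proposal C 12, Proposal D 17. Proposal C eliminated.
Round 4: Proposal A 35, Proposal D 17. Proposal A has a majority (≥27).

Proposal A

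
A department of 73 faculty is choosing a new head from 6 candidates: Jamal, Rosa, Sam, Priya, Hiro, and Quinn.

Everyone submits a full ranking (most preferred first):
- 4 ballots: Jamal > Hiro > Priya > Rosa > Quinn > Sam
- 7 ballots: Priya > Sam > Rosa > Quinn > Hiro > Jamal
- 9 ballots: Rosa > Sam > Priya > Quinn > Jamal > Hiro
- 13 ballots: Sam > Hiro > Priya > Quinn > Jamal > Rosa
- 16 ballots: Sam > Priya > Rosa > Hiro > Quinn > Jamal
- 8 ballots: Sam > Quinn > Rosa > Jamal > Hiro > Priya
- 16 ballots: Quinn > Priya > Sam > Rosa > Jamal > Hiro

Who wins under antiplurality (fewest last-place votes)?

Quinn

Last-place votes: Jamal 23, Rosa 13, Sam 4, Priya 8, Hiro 25, Quinn 0.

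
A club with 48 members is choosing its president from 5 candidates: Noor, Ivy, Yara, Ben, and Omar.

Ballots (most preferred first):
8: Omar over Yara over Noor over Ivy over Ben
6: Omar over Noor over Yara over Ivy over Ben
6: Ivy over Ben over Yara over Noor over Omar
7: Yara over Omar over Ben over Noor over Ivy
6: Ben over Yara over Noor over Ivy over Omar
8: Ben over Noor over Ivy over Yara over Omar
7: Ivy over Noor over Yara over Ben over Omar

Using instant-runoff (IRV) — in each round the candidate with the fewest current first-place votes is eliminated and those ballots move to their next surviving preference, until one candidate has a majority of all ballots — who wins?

Ben

Round 1: Noor 0, Ivy 13, Yara 7, Ben 14, Omar 14. Noor eliminated.
Round 2: Ivy 13, Yara 7, Ben 14, Omar 14. Yara eliminated.
Round 3: Ivy 13, Ben 14, Omar 21. Ivy eliminated.
Round 4: Ben 27, Omar 21. Ben has a majority (≥25).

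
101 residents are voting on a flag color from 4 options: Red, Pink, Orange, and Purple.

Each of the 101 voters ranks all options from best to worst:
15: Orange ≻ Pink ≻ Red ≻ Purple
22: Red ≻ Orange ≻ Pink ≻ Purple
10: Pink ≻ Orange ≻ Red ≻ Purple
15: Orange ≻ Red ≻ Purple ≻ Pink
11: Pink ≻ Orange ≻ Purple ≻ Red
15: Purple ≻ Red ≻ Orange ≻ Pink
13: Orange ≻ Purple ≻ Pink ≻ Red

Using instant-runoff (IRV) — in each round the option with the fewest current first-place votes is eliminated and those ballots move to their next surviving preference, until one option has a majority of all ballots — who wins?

Round 1: Red 22, Pink 21, Orange 43, Purple 15. Purple eliminated.
Round 2: Red 37, Pink 21, Orange 43. Pink eliminated.
Round 3: Red 37, Orange 64. Orange has a majority (≥51).

Orange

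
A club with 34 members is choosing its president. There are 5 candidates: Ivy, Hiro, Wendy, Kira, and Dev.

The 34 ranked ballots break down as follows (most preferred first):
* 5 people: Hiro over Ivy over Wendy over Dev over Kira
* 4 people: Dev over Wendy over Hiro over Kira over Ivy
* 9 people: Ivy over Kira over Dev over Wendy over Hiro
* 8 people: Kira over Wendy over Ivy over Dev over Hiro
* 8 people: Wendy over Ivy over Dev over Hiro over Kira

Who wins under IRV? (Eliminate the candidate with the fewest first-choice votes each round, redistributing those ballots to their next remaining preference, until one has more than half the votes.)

Round 1: Ivy 9, Hiro 5, Wendy 8, Kira 8, Dev 4. Dev eliminated.
Round 2: Ivy 9, Hiro 5, Wendy 12, Kira 8. Hiro eliminated.
Round 3: Ivy 14, Wendy 12, Kira 8. Kira eliminated.
Round 4: Ivy 14, Wendy 20. Wendy has a majority (≥18).

Wendy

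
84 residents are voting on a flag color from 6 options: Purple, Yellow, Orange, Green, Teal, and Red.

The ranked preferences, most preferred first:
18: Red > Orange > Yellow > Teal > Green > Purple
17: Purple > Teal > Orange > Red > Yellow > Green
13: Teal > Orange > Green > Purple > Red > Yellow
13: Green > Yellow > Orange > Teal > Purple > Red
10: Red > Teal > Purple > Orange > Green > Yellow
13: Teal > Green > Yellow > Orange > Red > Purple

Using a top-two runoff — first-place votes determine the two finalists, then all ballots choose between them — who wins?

Teal

Round 1 first-place votes: Purple 17, Yellow 0, Orange 0, Green 13, Teal 26, Red 28. Red and Teal advance.
Runoff: Red is ranked above Teal on 28 ballots, Teal above Red on 56.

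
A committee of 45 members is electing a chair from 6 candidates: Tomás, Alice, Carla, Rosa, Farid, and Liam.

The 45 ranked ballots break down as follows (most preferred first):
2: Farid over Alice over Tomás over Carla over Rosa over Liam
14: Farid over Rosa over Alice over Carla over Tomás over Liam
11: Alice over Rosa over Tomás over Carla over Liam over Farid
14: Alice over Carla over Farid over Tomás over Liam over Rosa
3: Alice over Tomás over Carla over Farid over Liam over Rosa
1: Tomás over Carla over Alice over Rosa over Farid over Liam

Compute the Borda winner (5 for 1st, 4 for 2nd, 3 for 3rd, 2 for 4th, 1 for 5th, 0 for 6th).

Alice

Tomás: 2×3 + 14×1 + 11×3 + 14×2 + 3×4 + 1×5 = 98
Alice: 2×4 + 14×3 + 11×5 + 14×5 + 3×5 + 1×3 = 193
Carla: 2×2 + 14×2 + 11×2 + 14×4 + 3×3 + 1×4 = 123
Rosa: 2×1 + 14×4 + 11×4 + 14×0 + 3×0 + 1×2 = 104
Farid: 2×5 + 14×5 + 11×0 + 14×3 + 3×2 + 1×1 = 129
Liam: 2×0 + 14×0 + 11×1 + 14×1 + 3×1 + 1×0 = 28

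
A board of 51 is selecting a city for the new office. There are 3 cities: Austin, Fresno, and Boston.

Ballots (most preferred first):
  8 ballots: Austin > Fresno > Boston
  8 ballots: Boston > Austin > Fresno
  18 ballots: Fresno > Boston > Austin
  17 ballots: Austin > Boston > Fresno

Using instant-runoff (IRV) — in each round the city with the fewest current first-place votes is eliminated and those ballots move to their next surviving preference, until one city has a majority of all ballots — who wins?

Austin

Round 1: Austin 25, Fresno 18, Boston 8. Boston eliminated.
Round 2: Austin 33, Fresno 18. Austin has a majority (≥26).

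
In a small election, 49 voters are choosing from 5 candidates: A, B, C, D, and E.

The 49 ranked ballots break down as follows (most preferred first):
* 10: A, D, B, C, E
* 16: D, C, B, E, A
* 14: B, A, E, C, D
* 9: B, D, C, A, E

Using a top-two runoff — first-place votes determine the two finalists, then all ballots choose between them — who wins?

Round 1 first-place votes: A 10, B 23, C 0, D 16, E 0. B and D advance.
Runoff: B is ranked above D on 23 ballots, D above B on 26.

D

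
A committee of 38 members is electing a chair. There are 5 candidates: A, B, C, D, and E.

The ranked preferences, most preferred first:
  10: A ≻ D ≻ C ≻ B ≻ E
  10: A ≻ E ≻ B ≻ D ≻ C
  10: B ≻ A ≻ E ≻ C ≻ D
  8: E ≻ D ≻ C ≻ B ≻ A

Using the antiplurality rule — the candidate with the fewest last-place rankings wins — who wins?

B

Last-place votes: A 8, B 0, C 10, D 10, E 10.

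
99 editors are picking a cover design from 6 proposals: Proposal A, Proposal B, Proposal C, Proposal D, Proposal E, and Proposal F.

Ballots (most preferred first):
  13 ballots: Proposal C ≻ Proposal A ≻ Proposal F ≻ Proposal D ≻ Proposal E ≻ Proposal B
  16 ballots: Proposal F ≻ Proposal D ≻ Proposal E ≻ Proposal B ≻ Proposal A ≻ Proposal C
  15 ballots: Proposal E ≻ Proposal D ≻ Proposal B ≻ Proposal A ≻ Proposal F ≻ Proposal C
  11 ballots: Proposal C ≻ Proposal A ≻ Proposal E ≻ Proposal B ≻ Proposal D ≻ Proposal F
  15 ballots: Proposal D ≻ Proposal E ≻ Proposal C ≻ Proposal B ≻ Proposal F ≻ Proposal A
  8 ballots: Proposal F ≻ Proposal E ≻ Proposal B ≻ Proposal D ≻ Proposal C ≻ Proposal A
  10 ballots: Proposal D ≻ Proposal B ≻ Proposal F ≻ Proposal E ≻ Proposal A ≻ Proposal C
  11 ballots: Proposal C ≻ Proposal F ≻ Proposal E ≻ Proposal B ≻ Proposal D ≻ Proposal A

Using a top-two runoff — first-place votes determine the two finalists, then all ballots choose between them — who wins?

Round 1 first-place votes: Proposal A 0, Proposal B 0, Proposal C 35, Proposal D 25, Proposal E 15, Proposal F 24. Proposal C and Proposal D advance.
Runoff: Proposal C is ranked above Proposal D on 35 ballots, Proposal D above Proposal C on 64.

Proposal D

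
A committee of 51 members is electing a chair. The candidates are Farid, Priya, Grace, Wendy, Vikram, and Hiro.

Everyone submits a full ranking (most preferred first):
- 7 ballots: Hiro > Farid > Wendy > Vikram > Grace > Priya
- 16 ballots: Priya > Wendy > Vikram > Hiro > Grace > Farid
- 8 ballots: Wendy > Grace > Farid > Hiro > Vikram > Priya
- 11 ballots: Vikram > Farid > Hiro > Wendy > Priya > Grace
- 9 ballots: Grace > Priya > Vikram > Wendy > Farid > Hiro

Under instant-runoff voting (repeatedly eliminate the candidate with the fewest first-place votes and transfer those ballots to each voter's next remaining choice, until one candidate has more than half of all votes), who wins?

Wendy

Round 1: Farid 0, Priya 16, Grace 9, Wendy 8, Vikram 11, Hiro 7. Farid eliminated.
Round 2: Priya 16, Grace 9, Wendy 8, Vikram 11, Hiro 7. Hiro eliminated.
Round 3: Priya 16, Grace 9, Wendy 15, Vikram 11. Grace eliminated.
Round 4: Priya 25, Wendy 15, Vikram 11. Vikram eliminated.
Round 5: Priya 25, Wendy 26. Wendy has a majority (≥26).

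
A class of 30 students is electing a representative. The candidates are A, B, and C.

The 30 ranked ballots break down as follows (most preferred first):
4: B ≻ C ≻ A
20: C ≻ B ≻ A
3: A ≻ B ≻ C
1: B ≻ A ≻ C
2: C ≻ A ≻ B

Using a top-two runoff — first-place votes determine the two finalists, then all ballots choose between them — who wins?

C

Round 1 first-place votes: A 3, B 5, C 22. C and B advance.
Runoff: C is ranked above B on 22 ballots, B above C on 8.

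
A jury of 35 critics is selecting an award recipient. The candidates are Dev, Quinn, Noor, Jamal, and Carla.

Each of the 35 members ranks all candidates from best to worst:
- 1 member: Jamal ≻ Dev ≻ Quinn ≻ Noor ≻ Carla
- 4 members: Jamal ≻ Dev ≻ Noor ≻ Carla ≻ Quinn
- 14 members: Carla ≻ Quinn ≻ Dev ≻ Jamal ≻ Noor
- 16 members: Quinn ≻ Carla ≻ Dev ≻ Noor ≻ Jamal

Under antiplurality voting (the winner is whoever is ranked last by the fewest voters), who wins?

Dev

Last-place votes: Dev 0, Quinn 4, Noor 14, Jamal 16, Carla 1.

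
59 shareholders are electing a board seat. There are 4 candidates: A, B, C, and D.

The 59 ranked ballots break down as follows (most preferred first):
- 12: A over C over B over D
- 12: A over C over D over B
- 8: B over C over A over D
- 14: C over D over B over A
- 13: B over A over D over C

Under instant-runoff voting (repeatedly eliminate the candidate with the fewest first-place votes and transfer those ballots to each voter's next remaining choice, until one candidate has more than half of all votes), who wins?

Round 1: A 24, B 21, C 14, D 0. D eliminated.
Round 2: A 24, B 21, C 14. C eliminated.
Round 3: A 24, B 35. B has a majority (≥30).

B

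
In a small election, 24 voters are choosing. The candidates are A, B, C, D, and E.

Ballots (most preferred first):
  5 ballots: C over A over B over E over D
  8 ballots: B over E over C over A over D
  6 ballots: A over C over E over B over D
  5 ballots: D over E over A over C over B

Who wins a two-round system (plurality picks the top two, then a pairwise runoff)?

Round 1 first-place votes: A 6, B 8, C 5, D 5, E 0. B and A advance.
Runoff: B is ranked above A on 8 ballots, A above B on 16.

A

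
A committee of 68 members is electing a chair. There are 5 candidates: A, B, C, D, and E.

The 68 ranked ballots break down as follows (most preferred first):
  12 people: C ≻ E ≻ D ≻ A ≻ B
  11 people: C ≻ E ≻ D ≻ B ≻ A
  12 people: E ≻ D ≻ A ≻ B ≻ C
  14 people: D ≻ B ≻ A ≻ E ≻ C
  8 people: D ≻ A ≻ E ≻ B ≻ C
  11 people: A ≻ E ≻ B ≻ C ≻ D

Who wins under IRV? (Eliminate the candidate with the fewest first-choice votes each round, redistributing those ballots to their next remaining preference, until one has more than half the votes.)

E

Round 1: A 11, B 0, C 23, D 22, E 12. B eliminated.
Round 2: A 11, C 23, D 22, E 12. A eliminated.
Round 3: C 23, D 22, E 23. D eliminated.
Round 4: C 23, E 45. E has a majority (≥35).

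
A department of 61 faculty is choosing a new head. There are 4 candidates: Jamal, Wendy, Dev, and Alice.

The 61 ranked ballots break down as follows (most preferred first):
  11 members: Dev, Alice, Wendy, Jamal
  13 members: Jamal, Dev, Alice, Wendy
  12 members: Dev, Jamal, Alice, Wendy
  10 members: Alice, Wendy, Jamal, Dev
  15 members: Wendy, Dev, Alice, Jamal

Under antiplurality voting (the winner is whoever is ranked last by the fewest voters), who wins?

Alice

Last-place votes: Jamal 26, Wendy 25, Dev 10, Alice 0.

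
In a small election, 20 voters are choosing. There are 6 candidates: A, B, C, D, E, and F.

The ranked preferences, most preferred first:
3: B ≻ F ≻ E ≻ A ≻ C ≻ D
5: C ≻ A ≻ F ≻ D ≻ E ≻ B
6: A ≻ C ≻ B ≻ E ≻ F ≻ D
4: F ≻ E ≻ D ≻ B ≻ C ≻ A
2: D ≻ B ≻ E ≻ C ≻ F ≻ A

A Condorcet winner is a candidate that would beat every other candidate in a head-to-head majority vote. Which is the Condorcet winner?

C vs A: 11–9
C vs B: 11–9
C vs D: 14–6
C vs E: 11–9
C vs F: 13–7
C beats every other candidate.

C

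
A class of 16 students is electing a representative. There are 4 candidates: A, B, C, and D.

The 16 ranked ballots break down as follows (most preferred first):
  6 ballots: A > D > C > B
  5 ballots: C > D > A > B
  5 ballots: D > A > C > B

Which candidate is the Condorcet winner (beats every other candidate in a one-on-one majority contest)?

D vs A: 10–6
D vs B: 16–0
D vs C: 11–5
D beats every other candidate.

D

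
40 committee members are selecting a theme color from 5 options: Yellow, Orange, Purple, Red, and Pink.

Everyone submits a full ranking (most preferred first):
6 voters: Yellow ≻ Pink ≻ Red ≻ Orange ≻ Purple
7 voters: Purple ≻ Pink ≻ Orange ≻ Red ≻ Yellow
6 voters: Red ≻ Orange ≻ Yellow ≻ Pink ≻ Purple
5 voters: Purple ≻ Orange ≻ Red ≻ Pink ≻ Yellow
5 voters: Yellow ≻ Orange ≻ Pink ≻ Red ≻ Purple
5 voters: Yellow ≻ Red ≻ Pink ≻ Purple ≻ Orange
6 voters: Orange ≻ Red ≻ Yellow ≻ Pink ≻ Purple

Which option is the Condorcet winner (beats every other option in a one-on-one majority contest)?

Orange

Orange vs Yellow: 24–16
Orange vs Purple: 23–17
Orange vs Red: 23–17
Orange vs Pink: 22–18
Orange beats every other option.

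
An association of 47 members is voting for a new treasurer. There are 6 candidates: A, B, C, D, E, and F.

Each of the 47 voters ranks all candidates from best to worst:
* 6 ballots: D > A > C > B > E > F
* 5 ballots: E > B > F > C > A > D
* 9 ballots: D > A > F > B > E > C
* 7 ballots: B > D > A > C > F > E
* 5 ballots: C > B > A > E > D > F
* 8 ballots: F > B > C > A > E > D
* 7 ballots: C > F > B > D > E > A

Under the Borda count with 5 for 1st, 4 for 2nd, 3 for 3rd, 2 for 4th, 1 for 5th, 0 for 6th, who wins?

A: 6×4 + 5×1 + 9×4 + 7×3 + 5×3 + 8×2 + 7×0 = 117
B: 6×2 + 5×4 + 9×2 + 7×5 + 5×4 + 8×4 + 7×3 = 158
C: 6×3 + 5×2 + 9×0 + 7×2 + 5×5 + 8×3 + 7×5 = 126
D: 6×5 + 5×0 + 9×5 + 7×4 + 5×1 + 8×0 + 7×2 = 122
E: 6×1 + 5×5 + 9×1 + 7×0 + 5×2 + 8×1 + 7×1 = 65
F: 6×0 + 5×3 + 9×3 + 7×1 + 5×0 + 8×5 + 7×4 = 117

B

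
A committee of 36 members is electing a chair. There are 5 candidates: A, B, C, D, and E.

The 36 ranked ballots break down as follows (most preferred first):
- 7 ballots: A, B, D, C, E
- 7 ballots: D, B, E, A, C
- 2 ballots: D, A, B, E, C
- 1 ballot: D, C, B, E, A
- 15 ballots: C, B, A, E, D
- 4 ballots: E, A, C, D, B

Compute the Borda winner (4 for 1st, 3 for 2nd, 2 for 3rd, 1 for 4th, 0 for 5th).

B

A: 7×4 + 7×1 + 2×3 + 1×0 + 15×2 + 4×3 = 83
B: 7×3 + 7×3 + 2×2 + 1×2 + 15×3 + 4×0 = 93
C: 7×1 + 7×0 + 2×0 + 1×3 + 15×4 + 4×2 = 78
D: 7×2 + 7×4 + 2×4 + 1×4 + 15×0 + 4×1 = 58
E: 7×0 + 7×2 + 2×1 + 1×1 + 15×1 + 4×4 = 48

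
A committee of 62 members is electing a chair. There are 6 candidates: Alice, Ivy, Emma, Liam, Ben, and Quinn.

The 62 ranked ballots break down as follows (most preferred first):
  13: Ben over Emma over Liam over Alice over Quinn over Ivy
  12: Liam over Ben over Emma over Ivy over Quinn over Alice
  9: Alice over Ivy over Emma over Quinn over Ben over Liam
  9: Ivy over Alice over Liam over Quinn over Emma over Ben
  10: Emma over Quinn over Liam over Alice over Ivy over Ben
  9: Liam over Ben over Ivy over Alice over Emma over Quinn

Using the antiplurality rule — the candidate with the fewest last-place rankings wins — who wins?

Emma

Last-place votes: Alice 12, Ivy 13, Emma 0, Liam 9, Ben 19, Quinn 9.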